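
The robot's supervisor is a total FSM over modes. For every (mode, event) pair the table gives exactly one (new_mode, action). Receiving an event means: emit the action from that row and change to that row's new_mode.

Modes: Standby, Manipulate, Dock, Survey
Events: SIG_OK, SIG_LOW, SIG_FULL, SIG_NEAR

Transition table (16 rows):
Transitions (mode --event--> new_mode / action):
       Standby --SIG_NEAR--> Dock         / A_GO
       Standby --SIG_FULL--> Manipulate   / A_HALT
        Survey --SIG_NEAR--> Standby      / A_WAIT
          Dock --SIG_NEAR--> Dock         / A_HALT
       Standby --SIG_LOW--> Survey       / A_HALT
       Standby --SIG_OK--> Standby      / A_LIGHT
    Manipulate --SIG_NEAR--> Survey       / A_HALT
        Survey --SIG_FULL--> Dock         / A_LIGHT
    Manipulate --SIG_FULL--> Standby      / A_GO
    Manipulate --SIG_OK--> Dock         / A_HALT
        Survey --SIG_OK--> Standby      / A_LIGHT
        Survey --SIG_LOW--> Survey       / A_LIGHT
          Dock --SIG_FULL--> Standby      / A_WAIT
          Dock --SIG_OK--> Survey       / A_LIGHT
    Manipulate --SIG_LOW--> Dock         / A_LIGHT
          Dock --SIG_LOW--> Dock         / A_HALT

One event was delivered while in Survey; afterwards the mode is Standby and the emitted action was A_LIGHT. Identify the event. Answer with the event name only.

SIG_OK

try SIG_OK: (Survey, SIG_OK) → (Standby, A_LIGHT)  ← matches
try SIG_LOW: (Survey, SIG_LOW) → (Survey, A_LIGHT)
try SIG_FULL: (Survey, SIG_FULL) → (Dock, A_LIGHT)
try SIG_NEAR: (Survey, SIG_NEAR) → (Standby, A_WAIT)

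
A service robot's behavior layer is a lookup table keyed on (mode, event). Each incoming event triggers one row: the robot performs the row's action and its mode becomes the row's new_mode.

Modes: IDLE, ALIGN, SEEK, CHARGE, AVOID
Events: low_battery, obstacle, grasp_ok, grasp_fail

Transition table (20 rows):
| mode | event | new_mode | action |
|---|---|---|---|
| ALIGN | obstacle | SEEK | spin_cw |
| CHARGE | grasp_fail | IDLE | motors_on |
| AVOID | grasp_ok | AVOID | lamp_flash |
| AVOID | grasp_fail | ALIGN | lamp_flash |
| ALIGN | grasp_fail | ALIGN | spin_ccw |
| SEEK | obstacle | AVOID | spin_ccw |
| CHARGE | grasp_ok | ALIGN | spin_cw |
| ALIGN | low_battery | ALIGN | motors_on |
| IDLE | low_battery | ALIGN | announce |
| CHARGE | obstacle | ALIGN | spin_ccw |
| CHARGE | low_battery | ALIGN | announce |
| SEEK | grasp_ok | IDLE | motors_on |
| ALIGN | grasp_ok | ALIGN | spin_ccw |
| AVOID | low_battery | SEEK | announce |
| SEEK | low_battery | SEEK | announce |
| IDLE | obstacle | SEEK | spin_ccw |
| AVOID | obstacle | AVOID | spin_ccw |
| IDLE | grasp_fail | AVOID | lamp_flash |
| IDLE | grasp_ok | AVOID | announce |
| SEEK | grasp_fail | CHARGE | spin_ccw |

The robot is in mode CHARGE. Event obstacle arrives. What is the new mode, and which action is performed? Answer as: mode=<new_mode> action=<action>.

current mode = CHARGE; filter table to that mode:
  (CHARGE, grasp_fail) → (IDLE, motors_on)
  (CHARGE, grasp_ok) → (ALIGN, spin_cw)
  (CHARGE, obstacle) → (ALIGN, spin_ccw)  ← event matches
  (CHARGE, low_battery) → (ALIGN, announce)
event = obstacle selects (ALIGN, spin_ccw)

mode=ALIGN action=spin_ccw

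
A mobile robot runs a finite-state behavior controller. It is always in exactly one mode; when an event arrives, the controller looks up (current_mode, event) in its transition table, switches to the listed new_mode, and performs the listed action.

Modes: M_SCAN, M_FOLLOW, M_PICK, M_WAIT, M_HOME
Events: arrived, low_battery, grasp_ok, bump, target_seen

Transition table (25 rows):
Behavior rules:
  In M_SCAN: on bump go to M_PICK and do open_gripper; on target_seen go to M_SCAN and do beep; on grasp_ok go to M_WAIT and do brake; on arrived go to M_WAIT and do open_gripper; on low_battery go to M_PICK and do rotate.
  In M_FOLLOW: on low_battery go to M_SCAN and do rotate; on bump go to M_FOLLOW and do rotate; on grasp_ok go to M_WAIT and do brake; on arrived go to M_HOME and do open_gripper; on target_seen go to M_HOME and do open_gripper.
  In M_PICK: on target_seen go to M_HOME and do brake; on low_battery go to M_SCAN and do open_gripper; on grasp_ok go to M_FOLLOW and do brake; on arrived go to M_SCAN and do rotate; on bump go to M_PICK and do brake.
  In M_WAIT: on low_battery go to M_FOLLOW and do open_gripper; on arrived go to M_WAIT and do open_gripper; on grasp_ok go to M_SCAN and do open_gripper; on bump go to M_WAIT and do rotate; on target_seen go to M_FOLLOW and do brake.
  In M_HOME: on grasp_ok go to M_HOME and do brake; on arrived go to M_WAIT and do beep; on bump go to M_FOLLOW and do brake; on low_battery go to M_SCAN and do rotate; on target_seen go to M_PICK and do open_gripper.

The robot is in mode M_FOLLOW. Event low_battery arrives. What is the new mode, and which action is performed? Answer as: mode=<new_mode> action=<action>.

mode=M_SCAN action=rotate

current mode = M_FOLLOW; filter table to that mode:
  (M_FOLLOW, low_battery) → (M_SCAN, rotate)  ← event matches
  (M_FOLLOW, bump) → (M_FOLLOW, rotate)
  (M_FOLLOW, grasp_ok) → (M_WAIT, brake)
  (M_FOLLOW, arrived) → (M_HOME, open_gripper)
  (M_FOLLOW, target_seen) → (M_HOME, open_gripper)
event = low_battery selects (M_SCAN, rotate)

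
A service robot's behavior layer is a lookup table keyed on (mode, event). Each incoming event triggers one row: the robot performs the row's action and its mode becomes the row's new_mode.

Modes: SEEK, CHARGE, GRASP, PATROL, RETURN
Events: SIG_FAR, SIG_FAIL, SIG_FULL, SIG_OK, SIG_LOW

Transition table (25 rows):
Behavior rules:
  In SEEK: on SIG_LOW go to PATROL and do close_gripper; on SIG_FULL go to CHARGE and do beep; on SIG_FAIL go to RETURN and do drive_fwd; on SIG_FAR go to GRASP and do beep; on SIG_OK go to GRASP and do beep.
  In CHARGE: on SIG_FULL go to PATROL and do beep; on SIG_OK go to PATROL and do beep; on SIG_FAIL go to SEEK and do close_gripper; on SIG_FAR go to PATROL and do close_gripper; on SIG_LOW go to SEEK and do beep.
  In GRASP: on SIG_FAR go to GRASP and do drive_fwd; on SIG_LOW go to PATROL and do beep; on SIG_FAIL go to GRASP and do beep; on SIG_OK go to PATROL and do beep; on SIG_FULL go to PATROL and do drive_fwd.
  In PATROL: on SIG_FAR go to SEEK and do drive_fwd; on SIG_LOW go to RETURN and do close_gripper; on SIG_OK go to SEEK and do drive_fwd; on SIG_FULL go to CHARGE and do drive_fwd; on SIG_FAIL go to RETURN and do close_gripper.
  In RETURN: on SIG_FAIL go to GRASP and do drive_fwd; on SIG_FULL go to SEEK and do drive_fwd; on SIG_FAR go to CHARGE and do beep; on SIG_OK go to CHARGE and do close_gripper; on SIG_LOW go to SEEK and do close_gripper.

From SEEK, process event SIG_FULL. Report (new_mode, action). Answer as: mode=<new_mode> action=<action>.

mode=CHARGE action=beep

current mode = SEEK; filter table to that mode:
  (SEEK, SIG_LOW) → (PATROL, close_gripper)
  (SEEK, SIG_FULL) → (CHARGE, beep)  ← event matches
  (SEEK, SIG_FAIL) → (RETURN, drive_fwd)
  (SEEK, SIG_FAR) → (GRASP, beep)
  (SEEK, SIG_OK) → (GRASP, beep)
event = SIG_FULL selects (CHARGE, beep)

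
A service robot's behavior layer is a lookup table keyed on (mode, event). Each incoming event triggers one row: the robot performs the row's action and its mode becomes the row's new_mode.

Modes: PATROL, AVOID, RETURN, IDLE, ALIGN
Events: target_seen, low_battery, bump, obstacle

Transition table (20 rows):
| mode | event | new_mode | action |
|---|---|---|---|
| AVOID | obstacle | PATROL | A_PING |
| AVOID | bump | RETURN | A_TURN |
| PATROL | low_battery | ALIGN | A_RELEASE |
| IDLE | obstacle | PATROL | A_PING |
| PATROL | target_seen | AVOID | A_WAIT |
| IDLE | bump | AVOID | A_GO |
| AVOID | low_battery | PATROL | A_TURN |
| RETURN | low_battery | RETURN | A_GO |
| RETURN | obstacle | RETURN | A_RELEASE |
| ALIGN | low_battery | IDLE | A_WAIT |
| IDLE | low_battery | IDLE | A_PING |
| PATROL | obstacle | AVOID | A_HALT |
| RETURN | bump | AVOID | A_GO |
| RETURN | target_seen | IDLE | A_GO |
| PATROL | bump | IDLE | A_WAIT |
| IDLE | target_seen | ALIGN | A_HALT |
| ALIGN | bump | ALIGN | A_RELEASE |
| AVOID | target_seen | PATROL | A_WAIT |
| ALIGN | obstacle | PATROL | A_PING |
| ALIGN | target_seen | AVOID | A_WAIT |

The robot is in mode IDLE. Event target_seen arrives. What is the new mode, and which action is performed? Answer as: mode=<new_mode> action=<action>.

current mode = IDLE; filter table to that mode:
  (IDLE, obstacle) → (PATROL, A_PING)
  (IDLE, bump) → (AVOID, A_GO)
  (IDLE, low_battery) → (IDLE, A_PING)
  (IDLE, target_seen) → (ALIGN, A_HALT)  ← event matches
event = target_seen selects (ALIGN, A_HALT)

mode=ALIGN action=A_HALT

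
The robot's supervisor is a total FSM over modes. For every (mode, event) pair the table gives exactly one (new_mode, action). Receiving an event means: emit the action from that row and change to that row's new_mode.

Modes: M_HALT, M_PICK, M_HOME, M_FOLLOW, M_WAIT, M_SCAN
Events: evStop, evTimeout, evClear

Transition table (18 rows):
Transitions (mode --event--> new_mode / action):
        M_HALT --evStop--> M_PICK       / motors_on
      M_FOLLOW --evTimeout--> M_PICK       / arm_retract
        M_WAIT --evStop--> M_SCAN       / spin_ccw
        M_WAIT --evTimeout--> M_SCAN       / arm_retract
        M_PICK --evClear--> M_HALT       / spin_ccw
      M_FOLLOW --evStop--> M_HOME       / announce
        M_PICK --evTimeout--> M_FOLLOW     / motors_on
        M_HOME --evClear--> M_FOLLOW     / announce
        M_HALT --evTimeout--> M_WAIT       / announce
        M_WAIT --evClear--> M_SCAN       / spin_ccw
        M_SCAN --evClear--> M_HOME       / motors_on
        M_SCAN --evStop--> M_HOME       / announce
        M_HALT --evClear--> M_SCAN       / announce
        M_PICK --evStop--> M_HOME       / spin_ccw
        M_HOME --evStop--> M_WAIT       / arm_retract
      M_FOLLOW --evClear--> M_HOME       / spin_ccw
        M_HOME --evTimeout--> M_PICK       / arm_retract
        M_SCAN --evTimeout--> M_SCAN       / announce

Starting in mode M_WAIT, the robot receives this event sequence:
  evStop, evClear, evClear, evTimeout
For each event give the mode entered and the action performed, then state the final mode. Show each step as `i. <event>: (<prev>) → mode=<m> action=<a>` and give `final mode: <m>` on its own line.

1. evStop: (M_WAIT) → mode=M_SCAN action=spin_ccw
2. evClear: (M_SCAN) → mode=M_HOME action=motors_on
3. evClear: (M_HOME) → mode=M_FOLLOW action=announce
4. evTimeout: (M_FOLLOW) → mode=M_PICK action=arm_retract

final mode: M_PICK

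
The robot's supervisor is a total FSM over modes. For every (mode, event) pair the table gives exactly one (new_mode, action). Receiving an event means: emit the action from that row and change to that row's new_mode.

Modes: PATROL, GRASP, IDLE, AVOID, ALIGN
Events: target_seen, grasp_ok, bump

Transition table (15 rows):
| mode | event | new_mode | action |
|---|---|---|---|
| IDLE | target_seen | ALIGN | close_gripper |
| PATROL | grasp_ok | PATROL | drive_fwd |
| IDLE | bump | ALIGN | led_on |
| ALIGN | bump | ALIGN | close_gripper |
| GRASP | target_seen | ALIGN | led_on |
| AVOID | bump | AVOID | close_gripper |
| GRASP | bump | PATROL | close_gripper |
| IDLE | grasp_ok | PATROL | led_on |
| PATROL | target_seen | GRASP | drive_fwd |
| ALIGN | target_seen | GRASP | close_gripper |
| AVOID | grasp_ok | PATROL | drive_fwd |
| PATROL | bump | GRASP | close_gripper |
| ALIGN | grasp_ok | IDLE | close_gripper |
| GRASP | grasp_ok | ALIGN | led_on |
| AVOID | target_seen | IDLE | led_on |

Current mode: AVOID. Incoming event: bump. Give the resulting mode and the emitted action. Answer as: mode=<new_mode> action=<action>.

mode=AVOID action=close_gripper

current mode = AVOID; filter table to that mode:
  (AVOID, bump) → (AVOID, close_gripper)  ← event matches
  (AVOID, grasp_ok) → (PATROL, drive_fwd)
  (AVOID, target_seen) → (IDLE, led_on)
event = bump selects (AVOID, close_gripper)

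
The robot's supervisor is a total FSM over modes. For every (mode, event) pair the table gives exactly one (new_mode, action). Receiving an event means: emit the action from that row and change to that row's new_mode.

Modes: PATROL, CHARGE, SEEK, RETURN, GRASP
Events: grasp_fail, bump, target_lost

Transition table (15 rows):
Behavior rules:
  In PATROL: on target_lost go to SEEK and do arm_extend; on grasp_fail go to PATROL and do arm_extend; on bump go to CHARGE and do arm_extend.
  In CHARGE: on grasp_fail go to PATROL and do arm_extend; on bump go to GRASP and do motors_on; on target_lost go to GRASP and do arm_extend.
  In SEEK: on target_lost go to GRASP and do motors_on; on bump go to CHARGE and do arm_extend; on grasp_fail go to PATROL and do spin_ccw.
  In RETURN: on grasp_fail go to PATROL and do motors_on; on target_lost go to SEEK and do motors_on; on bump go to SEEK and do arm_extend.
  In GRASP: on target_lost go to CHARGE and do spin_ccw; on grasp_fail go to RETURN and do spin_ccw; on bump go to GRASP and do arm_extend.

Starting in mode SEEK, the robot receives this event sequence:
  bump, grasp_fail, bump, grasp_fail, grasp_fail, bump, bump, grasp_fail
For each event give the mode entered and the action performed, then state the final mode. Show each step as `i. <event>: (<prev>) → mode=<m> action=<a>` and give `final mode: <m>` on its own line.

final mode: RETURN

1. bump: (SEEK) → mode=CHARGE action=arm_extend
2. grasp_fail: (CHARGE) → mode=PATROL action=arm_extend
3. bump: (PATROL) → mode=CHARGE action=arm_extend
4. grasp_fail: (CHARGE) → mode=PATROL action=arm_extend
5. grasp_fail: (PATROL) → mode=PATROL action=arm_extend
6. bump: (PATROL) → mode=CHARGE action=arm_extend
7. bump: (CHARGE) → mode=GRASP action=motors_on
8. grasp_fail: (GRASP) → mode=RETURN action=spin_ccw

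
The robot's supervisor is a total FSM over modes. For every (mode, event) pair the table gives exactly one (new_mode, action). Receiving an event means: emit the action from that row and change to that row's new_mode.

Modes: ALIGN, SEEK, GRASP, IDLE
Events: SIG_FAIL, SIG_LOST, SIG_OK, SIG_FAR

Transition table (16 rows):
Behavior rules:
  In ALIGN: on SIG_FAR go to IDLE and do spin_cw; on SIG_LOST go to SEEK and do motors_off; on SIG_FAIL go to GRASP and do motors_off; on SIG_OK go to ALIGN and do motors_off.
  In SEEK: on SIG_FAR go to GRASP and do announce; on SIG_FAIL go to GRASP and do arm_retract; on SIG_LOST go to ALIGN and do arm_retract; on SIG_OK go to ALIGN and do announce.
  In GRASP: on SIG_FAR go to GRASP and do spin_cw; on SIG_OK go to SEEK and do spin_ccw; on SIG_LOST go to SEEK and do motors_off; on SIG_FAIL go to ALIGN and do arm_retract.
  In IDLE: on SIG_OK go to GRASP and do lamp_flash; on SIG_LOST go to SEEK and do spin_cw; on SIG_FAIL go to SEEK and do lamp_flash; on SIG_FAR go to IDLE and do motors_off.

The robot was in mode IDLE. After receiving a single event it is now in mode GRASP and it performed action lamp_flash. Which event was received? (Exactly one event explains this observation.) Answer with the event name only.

try SIG_FAIL: (IDLE, SIG_FAIL) → (SEEK, lamp_flash)
try SIG_LOST: (IDLE, SIG_LOST) → (SEEK, spin_cw)
try SIG_OK: (IDLE, SIG_OK) → (GRASP, lamp_flash)  ← matches
try SIG_FAR: (IDLE, SIG_FAR) → (IDLE, motors_off)

SIG_OK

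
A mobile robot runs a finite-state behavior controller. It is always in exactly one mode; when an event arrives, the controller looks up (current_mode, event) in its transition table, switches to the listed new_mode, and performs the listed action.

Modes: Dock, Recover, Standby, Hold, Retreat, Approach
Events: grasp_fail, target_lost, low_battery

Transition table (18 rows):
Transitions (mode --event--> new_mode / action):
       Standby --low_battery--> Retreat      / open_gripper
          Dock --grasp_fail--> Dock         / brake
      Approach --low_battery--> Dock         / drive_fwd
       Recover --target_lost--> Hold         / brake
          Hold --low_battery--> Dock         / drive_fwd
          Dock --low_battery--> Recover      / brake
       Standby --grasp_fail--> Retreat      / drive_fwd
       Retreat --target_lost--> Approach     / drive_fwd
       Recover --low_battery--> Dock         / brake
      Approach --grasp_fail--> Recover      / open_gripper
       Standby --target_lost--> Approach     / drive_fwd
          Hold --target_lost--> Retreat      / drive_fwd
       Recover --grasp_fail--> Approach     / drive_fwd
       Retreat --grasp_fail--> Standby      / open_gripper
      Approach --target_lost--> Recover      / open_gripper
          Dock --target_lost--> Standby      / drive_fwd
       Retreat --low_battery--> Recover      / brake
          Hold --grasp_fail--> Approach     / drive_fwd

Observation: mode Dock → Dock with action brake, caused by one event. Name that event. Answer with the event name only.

try grasp_fail: (Dock, grasp_fail) → (Dock, brake)  ← matches
try target_lost: (Dock, target_lost) → (Standby, drive_fwd)
try low_battery: (Dock, low_battery) → (Recover, brake)

grasp_fail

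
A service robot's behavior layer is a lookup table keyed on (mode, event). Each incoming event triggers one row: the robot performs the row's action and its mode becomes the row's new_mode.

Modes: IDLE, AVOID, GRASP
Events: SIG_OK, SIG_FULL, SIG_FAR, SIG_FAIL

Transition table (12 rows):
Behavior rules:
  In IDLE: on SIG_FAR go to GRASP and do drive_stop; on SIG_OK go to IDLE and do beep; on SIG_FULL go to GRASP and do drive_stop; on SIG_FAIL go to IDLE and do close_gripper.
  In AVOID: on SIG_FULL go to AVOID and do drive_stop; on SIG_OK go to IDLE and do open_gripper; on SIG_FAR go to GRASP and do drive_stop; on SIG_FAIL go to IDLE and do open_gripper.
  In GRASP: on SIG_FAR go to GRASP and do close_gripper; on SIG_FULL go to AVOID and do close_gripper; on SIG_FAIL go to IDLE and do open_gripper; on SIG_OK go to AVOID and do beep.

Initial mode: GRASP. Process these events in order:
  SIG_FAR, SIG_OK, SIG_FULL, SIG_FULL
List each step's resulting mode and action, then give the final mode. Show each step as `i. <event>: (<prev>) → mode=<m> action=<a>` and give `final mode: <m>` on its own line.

1. SIG_FAR: (GRASP) → mode=GRASP action=close_gripper
2. SIG_OK: (GRASP) → mode=AVOID action=beep
3. SIG_FULL: (AVOID) → mode=AVOID action=drive_stop
4. SIG_FULL: (AVOID) → mode=AVOID action=drive_stop

final mode: AVOID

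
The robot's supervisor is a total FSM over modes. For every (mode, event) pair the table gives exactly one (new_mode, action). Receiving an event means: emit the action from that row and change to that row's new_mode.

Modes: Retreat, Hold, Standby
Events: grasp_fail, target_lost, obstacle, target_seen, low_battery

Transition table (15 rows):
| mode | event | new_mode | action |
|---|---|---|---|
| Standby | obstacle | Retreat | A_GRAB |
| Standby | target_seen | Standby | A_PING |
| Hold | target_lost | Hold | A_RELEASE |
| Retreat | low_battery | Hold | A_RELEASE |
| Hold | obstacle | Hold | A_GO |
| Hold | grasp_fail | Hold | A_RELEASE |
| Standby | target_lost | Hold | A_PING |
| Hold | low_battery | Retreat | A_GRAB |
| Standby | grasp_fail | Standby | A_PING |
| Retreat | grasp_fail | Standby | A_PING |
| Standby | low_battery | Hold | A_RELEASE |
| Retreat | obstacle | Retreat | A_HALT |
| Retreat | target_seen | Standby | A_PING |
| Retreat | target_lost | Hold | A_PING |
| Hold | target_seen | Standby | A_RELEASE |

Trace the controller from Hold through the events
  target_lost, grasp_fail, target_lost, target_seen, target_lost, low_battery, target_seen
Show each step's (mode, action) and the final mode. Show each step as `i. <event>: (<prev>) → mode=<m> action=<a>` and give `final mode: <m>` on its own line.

1. target_lost: (Hold) → mode=Hold action=A_RELEASE
2. grasp_fail: (Hold) → mode=Hold action=A_RELEASE
3. target_lost: (Hold) → mode=Hold action=A_RELEASE
4. target_seen: (Hold) → mode=Standby action=A_RELEASE
5. target_lost: (Standby) → mode=Hold action=A_PING
6. low_battery: (Hold) → mode=Retreat action=A_GRAB
7. target_seen: (Retreat) → mode=Standby action=A_PING

final mode: Standby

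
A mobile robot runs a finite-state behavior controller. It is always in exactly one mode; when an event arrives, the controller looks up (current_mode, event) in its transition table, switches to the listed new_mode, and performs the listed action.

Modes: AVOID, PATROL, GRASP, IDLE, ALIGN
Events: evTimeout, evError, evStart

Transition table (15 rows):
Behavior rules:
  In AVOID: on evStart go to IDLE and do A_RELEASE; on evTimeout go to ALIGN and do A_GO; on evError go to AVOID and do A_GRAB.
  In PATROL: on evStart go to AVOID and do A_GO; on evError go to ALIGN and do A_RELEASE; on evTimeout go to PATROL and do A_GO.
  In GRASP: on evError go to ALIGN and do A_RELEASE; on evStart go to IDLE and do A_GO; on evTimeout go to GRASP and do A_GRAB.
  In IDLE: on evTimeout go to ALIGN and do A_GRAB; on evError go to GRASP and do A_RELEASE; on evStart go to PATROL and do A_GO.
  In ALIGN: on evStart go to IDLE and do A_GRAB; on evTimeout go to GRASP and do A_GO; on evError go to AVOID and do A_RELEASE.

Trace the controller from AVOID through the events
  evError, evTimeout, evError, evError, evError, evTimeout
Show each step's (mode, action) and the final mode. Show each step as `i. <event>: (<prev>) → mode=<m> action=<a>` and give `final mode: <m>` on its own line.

final mode: ALIGN

1. evError: (AVOID) → mode=AVOID action=A_GRAB
2. evTimeout: (AVOID) → mode=ALIGN action=A_GO
3. evError: (ALIGN) → mode=AVOID action=A_RELEASE
4. evError: (AVOID) → mode=AVOID action=A_GRAB
5. evError: (AVOID) → mode=AVOID action=A_GRAB
6. evTimeout: (AVOID) → mode=ALIGN action=A_GO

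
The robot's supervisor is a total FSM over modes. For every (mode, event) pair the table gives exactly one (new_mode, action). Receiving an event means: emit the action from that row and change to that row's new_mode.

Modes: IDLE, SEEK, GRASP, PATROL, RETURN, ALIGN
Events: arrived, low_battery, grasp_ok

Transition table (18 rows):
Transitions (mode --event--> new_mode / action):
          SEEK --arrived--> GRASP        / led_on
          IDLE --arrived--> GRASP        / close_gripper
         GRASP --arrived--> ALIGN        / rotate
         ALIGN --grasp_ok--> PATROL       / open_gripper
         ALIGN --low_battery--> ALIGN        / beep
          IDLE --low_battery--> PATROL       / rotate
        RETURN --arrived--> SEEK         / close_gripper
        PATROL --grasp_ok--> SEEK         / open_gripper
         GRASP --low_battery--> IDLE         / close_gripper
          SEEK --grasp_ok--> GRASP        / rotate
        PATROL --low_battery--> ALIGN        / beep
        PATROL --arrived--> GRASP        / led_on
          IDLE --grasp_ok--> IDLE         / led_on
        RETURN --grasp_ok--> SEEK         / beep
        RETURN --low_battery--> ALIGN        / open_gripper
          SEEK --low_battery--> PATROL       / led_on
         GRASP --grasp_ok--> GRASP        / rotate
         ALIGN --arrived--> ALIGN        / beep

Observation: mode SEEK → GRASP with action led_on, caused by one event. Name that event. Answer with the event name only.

try arrived: (SEEK, arrived) → (GRASP, led_on)  ← matches
try low_battery: (SEEK, low_battery) → (PATROL, led_on)
try grasp_ok: (SEEK, grasp_ok) → (GRASP, rotate)

arrived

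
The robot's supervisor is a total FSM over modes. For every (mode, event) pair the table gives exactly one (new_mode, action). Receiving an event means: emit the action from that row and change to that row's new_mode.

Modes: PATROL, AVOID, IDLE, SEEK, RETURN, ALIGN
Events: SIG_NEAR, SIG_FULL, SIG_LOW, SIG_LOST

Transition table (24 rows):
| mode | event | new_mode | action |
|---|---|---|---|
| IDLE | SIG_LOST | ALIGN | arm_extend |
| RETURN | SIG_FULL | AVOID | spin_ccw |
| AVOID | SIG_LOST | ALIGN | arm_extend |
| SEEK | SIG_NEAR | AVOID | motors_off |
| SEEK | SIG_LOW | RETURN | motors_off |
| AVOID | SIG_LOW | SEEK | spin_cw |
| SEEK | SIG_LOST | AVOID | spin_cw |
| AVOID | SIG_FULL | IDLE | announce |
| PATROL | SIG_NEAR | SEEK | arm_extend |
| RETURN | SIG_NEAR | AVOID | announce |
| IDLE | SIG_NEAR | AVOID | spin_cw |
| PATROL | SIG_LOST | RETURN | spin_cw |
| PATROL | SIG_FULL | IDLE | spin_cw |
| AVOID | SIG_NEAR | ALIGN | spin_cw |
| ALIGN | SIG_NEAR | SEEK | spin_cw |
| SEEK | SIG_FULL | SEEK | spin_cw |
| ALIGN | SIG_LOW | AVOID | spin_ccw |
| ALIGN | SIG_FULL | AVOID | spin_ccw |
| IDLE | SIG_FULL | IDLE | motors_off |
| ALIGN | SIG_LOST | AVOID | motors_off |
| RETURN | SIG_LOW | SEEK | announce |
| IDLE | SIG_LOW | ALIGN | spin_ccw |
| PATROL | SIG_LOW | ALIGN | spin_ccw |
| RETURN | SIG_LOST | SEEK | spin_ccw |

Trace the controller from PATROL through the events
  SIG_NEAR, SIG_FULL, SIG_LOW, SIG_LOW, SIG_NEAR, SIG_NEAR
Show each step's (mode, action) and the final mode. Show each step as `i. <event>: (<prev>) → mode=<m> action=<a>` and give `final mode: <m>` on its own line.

1. SIG_NEAR: (PATROL) → mode=SEEK action=arm_extend
2. SIG_FULL: (SEEK) → mode=SEEK action=spin_cw
3. SIG_LOW: (SEEK) → mode=RETURN action=motors_off
4. SIG_LOW: (RETURN) → mode=SEEK action=announce
5. SIG_NEAR: (SEEK) → mode=AVOID action=motors_off
6. SIG_NEAR: (AVOID) → mode=ALIGN action=spin_cw

final mode: ALIGN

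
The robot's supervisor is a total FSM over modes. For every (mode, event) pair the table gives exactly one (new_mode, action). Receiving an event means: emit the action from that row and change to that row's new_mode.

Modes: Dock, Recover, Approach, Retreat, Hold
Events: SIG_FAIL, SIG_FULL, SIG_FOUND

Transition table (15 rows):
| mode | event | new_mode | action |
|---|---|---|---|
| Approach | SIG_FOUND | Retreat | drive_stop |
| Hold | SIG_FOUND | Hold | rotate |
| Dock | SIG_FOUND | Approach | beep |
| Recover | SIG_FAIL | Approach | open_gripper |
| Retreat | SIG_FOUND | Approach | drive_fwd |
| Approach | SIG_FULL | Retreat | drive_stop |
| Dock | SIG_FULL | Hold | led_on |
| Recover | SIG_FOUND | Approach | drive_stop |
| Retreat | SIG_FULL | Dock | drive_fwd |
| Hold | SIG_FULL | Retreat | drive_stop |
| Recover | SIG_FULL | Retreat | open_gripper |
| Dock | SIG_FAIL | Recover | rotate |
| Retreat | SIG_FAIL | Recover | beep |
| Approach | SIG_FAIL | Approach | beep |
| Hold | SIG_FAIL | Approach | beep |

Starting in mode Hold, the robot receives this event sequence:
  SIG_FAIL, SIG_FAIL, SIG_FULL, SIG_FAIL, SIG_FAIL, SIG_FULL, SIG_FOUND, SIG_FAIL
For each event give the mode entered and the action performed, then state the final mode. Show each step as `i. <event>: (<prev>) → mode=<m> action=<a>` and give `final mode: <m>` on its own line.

final mode: Approach

1. SIG_FAIL: (Hold) → mode=Approach action=beep
2. SIG_FAIL: (Approach) → mode=Approach action=beep
3. SIG_FULL: (Approach) → mode=Retreat action=drive_stop
4. SIG_FAIL: (Retreat) → mode=Recover action=beep
5. SIG_FAIL: (Recover) → mode=Approach action=open_gripper
6. SIG_FULL: (Approach) → mode=Retreat action=drive_stop
7. SIG_FOUND: (Retreat) → mode=Approach action=drive_fwd
8. SIG_FAIL: (Approach) → mode=Approach action=beep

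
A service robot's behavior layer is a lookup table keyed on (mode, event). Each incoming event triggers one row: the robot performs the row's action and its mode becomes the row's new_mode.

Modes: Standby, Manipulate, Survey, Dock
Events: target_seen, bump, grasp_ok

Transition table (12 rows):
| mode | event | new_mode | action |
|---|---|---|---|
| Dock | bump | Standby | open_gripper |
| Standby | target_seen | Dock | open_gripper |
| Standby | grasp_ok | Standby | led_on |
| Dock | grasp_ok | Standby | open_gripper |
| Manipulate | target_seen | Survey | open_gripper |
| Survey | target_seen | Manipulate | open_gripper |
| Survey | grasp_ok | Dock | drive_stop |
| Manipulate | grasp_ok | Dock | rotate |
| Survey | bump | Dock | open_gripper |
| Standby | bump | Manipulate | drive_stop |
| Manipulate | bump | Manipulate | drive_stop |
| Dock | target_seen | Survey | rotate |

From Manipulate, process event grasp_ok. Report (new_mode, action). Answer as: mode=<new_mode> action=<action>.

current mode = Manipulate; filter table to that mode:
  (Manipulate, target_seen) → (Survey, open_gripper)
  (Manipulate, grasp_ok) → (Dock, rotate)  ← event matches
  (Manipulate, bump) → (Manipulate, drive_stop)
event = grasp_ok selects (Dock, rotate)

mode=Dock action=rotate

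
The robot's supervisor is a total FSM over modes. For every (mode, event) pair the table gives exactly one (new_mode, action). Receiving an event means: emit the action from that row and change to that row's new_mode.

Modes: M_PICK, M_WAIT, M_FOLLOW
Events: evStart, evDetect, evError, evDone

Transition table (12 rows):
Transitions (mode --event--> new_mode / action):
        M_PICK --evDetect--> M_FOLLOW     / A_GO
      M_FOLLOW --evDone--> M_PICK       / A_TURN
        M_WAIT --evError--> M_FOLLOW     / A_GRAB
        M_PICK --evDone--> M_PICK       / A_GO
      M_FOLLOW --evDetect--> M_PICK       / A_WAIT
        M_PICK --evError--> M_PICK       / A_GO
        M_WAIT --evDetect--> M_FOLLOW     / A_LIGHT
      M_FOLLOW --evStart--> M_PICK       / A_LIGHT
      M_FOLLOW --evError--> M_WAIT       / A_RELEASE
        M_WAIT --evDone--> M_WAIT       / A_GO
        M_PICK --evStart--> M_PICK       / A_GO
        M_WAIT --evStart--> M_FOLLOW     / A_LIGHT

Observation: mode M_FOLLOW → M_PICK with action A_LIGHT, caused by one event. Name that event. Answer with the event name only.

evStart

try evStart: (M_FOLLOW, evStart) → (M_PICK, A_LIGHT)  ← matches
try evDetect: (M_FOLLOW, evDetect) → (M_PICK, A_WAIT)
try evError: (M_FOLLOW, evError) → (M_WAIT, A_RELEASE)
try evDone: (M_FOLLOW, evDone) → (M_PICK, A_TURN)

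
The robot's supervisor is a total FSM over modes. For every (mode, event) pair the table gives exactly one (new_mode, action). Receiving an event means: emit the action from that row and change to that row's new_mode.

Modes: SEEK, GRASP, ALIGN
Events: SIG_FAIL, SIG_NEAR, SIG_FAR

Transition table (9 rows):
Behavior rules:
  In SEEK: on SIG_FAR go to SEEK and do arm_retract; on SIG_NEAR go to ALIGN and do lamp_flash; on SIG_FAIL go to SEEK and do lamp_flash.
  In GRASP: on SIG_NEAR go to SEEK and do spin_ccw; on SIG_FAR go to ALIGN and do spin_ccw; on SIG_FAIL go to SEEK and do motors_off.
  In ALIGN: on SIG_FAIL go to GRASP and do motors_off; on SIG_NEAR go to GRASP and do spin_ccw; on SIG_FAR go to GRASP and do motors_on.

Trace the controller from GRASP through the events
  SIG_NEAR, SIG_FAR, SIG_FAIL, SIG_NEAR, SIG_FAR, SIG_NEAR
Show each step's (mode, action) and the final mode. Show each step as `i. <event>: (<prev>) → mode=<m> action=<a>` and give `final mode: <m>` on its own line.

final mode: SEEK

1. SIG_NEAR: (GRASP) → mode=SEEK action=spin_ccw
2. SIG_FAR: (SEEK) → mode=SEEK action=arm_retract
3. SIG_FAIL: (SEEK) → mode=SEEK action=lamp_flash
4. SIG_NEAR: (SEEK) → mode=ALIGN action=lamp_flash
5. SIG_FAR: (ALIGN) → mode=GRASP action=motors_on
6. SIG_NEAR: (GRASP) → mode=SEEK action=spin_ccw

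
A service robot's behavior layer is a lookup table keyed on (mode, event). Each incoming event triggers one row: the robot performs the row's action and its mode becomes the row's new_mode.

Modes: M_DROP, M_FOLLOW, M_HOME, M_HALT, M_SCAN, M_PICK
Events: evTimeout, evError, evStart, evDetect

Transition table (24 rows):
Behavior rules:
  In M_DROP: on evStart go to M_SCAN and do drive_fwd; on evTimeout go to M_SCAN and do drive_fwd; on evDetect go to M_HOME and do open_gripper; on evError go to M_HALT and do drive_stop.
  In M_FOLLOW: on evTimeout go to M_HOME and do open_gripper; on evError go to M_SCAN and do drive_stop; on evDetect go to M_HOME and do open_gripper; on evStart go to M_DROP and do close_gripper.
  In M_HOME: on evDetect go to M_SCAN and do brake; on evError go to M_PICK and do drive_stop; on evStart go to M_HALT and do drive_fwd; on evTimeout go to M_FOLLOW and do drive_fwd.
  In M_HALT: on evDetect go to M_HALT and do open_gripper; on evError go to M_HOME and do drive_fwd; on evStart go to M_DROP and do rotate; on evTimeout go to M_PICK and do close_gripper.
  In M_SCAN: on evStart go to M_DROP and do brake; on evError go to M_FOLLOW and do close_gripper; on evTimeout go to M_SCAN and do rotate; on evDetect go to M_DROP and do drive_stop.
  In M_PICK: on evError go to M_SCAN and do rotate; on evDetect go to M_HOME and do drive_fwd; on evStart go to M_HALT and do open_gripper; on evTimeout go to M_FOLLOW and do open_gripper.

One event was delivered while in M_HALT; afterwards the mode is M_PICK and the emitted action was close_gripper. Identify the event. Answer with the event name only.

try evTimeout: (M_HALT, evTimeout) → (M_PICK, close_gripper)  ← matches
try evError: (M_HALT, evError) → (M_HOME, drive_fwd)
try evStart: (M_HALT, evStart) → (M_DROP, rotate)
try evDetect: (M_HALT, evDetect) → (M_HALT, open_gripper)

evTimeout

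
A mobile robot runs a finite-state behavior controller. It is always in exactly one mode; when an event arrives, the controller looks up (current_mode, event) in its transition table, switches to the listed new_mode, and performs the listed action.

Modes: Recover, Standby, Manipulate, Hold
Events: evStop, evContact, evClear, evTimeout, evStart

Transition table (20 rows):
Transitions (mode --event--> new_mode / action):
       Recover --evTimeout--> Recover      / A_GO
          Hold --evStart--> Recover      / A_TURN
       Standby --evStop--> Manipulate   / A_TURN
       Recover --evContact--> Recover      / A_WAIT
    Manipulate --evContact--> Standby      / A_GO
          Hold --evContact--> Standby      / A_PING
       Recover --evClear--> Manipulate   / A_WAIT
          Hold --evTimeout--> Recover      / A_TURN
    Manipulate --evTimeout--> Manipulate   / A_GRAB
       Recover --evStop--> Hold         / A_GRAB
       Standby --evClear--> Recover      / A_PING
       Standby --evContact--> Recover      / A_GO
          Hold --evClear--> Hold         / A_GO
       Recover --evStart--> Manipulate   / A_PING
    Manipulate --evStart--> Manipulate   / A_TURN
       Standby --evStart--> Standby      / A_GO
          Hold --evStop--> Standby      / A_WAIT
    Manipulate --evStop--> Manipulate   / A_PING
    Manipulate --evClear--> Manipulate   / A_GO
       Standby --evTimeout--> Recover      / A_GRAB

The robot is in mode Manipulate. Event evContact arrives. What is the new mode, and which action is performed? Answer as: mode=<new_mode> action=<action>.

current mode = Manipulate; filter table to that mode:
  (Manipulate, evContact) → (Standby, A_GO)  ← event matches
  (Manipulate, evTimeout) → (Manipulate, A_GRAB)
  (Manipulate, evStart) → (Manipulate, A_TURN)
  (Manipulate, evStop) → (Manipulate, A_PING)
  (Manipulate, evClear) → (Manipulate, A_GO)
event = evContact selects (Standby, A_GO)

mode=Standby action=A_GO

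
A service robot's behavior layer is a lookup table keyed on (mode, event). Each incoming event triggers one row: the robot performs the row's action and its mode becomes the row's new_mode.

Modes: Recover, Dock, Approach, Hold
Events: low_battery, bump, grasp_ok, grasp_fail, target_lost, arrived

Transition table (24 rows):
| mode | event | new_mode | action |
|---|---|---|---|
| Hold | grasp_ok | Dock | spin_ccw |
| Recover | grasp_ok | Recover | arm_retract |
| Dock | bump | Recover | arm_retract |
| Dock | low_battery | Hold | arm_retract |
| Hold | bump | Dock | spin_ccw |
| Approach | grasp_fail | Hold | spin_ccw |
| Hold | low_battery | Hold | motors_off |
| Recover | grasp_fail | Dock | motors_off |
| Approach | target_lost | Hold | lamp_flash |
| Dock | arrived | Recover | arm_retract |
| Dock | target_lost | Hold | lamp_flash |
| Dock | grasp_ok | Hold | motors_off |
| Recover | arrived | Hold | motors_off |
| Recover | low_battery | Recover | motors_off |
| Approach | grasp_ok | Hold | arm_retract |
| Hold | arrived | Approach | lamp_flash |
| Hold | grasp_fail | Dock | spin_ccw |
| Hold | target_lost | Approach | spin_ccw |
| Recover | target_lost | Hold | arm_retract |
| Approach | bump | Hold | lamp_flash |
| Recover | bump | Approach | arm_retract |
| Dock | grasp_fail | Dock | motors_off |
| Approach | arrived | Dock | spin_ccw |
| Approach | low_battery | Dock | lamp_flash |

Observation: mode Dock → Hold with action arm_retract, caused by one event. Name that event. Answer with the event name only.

low_battery

try low_battery: (Dock, low_battery) → (Hold, arm_retract)  ← matches
try bump: (Dock, bump) → (Recover, arm_retract)
try grasp_ok: (Dock, grasp_ok) → (Hold, motors_off)
try grasp_fail: (Dock, grasp_fail) → (Dock, motors_off)
try target_lost: (Dock, target_lost) → (Hold, lamp_flash)
try arrived: (Dock, arrived) → (Recover, arm_retract)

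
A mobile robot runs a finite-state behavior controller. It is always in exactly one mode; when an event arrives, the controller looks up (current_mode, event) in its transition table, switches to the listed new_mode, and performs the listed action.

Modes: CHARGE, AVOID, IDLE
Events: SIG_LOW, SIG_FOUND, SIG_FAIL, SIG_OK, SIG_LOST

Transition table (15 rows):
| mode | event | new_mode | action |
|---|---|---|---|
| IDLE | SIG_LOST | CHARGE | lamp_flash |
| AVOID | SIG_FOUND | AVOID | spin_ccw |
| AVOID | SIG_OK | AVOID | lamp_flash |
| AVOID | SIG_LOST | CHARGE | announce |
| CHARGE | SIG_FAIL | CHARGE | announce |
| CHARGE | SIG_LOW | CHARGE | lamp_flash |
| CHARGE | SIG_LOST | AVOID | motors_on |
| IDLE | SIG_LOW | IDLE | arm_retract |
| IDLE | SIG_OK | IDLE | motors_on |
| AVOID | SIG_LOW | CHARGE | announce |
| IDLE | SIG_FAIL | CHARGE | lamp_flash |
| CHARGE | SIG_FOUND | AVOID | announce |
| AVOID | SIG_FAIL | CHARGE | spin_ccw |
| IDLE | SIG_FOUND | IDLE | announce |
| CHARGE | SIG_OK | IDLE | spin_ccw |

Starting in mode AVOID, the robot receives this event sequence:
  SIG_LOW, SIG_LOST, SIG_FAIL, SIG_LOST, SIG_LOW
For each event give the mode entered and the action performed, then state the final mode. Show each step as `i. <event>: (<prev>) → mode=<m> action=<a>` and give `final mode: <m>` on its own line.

1. SIG_LOW: (AVOID) → mode=CHARGE action=announce
2. SIG_LOST: (CHARGE) → mode=AVOID action=motors_on
3. SIG_FAIL: (AVOID) → mode=CHARGE action=spin_ccw
4. SIG_LOST: (CHARGE) → mode=AVOID action=motors_on
5. SIG_LOW: (AVOID) → mode=CHARGE action=announce

final mode: CHARGE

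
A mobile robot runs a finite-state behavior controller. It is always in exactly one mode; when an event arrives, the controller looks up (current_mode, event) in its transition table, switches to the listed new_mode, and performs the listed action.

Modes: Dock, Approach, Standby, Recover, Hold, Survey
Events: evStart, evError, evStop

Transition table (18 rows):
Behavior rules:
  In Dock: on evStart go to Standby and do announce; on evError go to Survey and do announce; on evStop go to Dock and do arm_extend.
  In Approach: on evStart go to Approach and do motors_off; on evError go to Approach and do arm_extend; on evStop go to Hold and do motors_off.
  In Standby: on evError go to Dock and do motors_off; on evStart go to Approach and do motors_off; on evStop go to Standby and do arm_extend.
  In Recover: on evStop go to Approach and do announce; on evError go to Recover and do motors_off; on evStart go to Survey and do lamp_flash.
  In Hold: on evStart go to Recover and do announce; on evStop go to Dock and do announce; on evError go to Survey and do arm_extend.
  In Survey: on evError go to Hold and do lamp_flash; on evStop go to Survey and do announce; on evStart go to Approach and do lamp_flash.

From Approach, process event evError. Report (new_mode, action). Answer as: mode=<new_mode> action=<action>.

mode=Approach action=arm_extend

current mode = Approach; filter table to that mode:
  (Approach, evStart) → (Approach, motors_off)
  (Approach, evError) → (Approach, arm_extend)  ← event matches
  (Approach, evStop) → (Hold, motors_off)
event = evError selects (Approach, arm_extend)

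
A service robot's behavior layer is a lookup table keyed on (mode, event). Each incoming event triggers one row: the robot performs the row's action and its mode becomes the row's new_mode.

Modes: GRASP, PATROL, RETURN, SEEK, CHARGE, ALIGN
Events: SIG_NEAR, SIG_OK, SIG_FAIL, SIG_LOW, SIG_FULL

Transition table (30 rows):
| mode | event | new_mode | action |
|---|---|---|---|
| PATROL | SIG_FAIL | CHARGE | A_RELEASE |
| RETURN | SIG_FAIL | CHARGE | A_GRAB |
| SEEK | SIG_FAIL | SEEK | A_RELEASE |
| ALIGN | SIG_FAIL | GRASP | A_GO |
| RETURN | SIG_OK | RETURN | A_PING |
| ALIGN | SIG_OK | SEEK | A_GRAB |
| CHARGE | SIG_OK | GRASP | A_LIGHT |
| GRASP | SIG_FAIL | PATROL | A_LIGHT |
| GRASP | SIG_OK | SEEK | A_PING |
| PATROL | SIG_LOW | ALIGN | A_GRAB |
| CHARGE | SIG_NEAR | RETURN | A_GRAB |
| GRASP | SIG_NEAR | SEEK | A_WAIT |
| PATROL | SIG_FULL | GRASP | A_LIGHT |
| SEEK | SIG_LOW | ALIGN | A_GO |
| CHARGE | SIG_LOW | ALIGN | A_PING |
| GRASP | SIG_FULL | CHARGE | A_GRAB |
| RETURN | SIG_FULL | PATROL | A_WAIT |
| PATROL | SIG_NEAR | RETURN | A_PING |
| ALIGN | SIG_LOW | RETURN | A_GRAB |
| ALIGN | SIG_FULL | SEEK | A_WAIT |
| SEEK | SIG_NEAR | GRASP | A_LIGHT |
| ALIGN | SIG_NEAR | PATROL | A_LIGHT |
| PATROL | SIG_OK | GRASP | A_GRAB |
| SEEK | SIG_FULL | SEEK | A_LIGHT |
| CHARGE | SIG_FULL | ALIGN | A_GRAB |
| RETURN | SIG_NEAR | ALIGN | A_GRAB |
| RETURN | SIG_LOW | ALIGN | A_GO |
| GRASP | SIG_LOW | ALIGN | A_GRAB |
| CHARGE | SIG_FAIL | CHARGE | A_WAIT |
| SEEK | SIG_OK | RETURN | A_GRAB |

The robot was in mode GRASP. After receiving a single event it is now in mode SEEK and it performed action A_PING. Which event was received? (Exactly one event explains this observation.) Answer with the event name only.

SIG_OK

try SIG_NEAR: (GRASP, SIG_NEAR) → (SEEK, A_WAIT)
try SIG_OK: (GRASP, SIG_OK) → (SEEK, A_PING)  ← matches
try SIG_FAIL: (GRASP, SIG_FAIL) → (PATROL, A_LIGHT)
try SIG_LOW: (GRASP, SIG_LOW) → (ALIGN, A_GRAB)
try SIG_FULL: (GRASP, SIG_FULL) → (CHARGE, A_GRAB)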